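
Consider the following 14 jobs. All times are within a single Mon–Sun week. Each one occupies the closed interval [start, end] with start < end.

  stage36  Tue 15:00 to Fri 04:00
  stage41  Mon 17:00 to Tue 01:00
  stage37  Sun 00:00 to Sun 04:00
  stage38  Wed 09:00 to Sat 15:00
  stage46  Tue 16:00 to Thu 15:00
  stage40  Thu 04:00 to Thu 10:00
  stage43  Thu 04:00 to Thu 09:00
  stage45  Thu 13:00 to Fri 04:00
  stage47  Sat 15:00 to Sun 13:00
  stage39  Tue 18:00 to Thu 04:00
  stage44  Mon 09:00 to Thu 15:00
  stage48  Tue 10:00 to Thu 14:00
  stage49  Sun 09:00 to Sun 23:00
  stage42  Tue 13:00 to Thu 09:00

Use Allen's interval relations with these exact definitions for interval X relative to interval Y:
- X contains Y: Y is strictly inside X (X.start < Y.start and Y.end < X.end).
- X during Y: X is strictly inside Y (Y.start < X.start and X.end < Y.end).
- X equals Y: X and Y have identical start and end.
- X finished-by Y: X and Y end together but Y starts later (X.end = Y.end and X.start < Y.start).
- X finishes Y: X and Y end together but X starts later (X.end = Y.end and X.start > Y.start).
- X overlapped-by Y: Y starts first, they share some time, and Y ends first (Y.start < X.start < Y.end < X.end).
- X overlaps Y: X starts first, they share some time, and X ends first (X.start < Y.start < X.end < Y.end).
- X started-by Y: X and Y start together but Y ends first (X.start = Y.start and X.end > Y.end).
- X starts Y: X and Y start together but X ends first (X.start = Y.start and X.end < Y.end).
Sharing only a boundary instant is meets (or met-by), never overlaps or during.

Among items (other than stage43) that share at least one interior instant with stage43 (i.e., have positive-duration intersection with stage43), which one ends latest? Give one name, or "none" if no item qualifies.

stage38

Target stage43 = [Thu 04:00, Thu 09:00].
stage36 [Tue 15:00, Fri 04:00] → contains → candidate.
stage37 [Sun 00:00, Sun 04:00] → after → excluded.
stage38 [Wed 09:00, Sat 15:00] → contains → candidate.
stage39 [Tue 18:00, Thu 04:00] → meets → excluded.
stage40 [Thu 04:00, Thu 10:00] → started-by → candidate.
stage41 [Mon 17:00, Tue 01:00] → before → excluded.
stage42 [Tue 13:00, Thu 09:00] → finished-by → candidate.
stage44 [Mon 09:00, Thu 15:00] → contains → candidate.
stage45 [Thu 13:00, Fri 04:00] → after → excluded.
stage46 [Tue 16:00, Thu 15:00] → contains → candidate.
stage47 [Sat 15:00, Sun 13:00] → after → excluded.
stage48 [Tue 10:00, Thu 14:00] → contains → candidate.
stage49 [Sun 09:00, Sun 23:00] → after → excluded.
Among candidates, latest end is Sat 15:00 → stage38.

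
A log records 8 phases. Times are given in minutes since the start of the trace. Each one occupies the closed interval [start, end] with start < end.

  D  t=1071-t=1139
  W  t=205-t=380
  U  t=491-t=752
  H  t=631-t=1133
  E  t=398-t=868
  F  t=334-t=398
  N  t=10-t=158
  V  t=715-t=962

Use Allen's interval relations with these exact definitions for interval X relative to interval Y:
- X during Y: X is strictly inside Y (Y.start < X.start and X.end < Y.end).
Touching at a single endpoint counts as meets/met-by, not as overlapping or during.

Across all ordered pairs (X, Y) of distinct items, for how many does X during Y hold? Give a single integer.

2

Checking all 56 ordered pairs for relation 'during'; matching pairs in alphabetical order:
(U, E): U during E ✓
(V, H): V during H ✓
Count: 2.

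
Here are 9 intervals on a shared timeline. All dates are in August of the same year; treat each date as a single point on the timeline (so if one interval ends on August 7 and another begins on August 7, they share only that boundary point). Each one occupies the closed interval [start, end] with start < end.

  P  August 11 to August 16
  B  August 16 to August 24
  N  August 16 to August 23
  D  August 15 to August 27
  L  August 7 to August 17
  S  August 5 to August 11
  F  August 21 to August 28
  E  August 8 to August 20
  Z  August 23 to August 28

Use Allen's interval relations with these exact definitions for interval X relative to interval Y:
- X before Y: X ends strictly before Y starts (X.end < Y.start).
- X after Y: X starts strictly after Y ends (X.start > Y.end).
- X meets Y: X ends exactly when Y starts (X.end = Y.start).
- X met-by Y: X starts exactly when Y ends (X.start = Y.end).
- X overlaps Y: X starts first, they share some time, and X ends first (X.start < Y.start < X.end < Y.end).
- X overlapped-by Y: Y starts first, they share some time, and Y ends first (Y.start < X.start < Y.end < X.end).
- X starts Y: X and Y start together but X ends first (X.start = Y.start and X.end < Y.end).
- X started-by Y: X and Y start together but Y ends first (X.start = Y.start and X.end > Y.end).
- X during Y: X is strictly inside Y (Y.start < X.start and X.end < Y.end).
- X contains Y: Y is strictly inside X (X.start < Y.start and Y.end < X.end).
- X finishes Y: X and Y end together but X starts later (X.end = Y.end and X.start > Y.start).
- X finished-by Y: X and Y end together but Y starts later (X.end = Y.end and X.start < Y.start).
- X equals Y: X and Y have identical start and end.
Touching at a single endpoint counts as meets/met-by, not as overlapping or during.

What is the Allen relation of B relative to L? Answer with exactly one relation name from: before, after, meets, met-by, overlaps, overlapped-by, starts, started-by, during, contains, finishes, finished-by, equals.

overlapped-by

B = [August 16, August 24]; L = [August 7, August 17].
Compare endpoints: B.start > L.start, B.start < L.end, B.end > L.start, B.end > L.end.
That pattern is 'overlapped-by'.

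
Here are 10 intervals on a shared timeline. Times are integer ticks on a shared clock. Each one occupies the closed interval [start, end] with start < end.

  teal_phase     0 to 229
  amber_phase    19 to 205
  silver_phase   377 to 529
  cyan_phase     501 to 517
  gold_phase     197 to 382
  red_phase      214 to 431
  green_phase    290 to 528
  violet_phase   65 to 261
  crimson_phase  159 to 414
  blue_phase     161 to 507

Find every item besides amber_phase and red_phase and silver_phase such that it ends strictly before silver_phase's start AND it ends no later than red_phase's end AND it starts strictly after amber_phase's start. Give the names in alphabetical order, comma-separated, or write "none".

Conditions: its end is strictly before silver_phase's start (X.end < 377) AND its end is no later than red_phase's end (X.end <= 431) AND its start is strictly after amber_phase's start (X.start > 19).
blue_phase: end 507 < 377? ✗; end 507 <= 431? ✗; start 161 > 19? ✓ → no.
crimson_phase: end 414 < 377? ✗; end 414 <= 431? ✓; start 159 > 19? ✓ → no.
cyan_phase: end 517 < 377? ✗; end 517 <= 431? ✗; start 501 > 19? ✓ → no.
gold_phase: end 382 < 377? ✗; end 382 <= 431? ✓; start 197 > 19? ✓ → no.
green_phase: end 528 < 377? ✗; end 528 <= 431? ✗; start 290 > 19? ✓ → no.
teal_phase: end 229 < 377? ✓; end 229 <= 431? ✓; start 0 > 19? ✗ → no.
violet_phase: end 261 < 377? ✓; end 261 <= 431? ✓; start 65 > 19? ✓ → yes.
Result: violet_phase.

violet_phase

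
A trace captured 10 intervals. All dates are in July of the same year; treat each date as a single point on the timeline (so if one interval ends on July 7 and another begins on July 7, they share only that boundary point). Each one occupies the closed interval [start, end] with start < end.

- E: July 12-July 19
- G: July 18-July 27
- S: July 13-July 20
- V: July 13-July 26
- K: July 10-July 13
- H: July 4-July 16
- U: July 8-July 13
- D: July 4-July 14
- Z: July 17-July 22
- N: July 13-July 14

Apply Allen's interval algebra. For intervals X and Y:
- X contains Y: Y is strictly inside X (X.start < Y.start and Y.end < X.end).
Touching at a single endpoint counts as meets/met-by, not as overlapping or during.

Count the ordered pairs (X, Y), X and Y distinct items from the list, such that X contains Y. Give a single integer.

7

Checking all 90 ordered pairs for relation 'contains'; matching pairs in alphabetical order:
(D, K): D contains K ✓
(D, U): D contains U ✓
(E, N): E contains N ✓
(H, K): H contains K ✓
(H, N): H contains N ✓
(H, U): H contains U ✓
(V, Z): V contains Z ✓
Count: 7.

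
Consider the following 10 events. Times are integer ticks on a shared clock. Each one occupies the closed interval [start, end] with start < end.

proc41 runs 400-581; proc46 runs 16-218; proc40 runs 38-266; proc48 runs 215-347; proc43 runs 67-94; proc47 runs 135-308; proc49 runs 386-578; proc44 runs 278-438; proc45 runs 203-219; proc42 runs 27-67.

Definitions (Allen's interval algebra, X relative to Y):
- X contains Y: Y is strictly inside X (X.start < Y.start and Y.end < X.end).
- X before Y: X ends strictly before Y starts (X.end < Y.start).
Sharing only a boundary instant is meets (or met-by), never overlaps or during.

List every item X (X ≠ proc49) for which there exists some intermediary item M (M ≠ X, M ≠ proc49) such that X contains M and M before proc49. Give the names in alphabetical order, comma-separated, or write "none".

Target proc49 = [386, 578].
Intermediaries M with M before proc49: proc40, proc42, proc43, proc45, proc46, proc47, proc48.
Via proc40 — items with X contains proc40: none.
Via proc42 — items with X contains proc42: proc46.
Via proc43 — items with X contains proc43: proc40, proc46.
Via proc45 — items with X contains proc45: proc40, proc47.
Via proc46 — items with X contains proc46: none.
Via proc47 — items with X contains proc47: none.
Via proc48 — items with X contains proc48: none.
Union: proc40, proc46, proc47.

proc40, proc46, proc47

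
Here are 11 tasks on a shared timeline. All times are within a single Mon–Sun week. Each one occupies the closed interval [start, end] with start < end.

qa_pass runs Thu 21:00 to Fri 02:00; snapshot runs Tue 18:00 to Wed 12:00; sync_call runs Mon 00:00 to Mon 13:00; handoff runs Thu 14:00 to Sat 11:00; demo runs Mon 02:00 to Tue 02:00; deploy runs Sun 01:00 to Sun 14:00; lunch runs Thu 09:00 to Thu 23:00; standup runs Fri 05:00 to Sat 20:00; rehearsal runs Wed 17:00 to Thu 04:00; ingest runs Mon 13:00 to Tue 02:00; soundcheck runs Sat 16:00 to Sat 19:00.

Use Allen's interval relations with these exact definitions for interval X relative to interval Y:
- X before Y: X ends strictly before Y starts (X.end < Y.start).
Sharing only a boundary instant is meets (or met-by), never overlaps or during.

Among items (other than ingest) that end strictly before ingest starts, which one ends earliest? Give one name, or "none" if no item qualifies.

Target ingest = [Mon 13:00, Tue 02:00].
demo [Mon 02:00, Tue 02:00] → finished-by → excluded.
deploy [Sun 01:00, Sun 14:00] → after → excluded.
handoff [Thu 14:00, Sat 11:00] → after → excluded.
lunch [Thu 09:00, Thu 23:00] → after → excluded.
qa_pass [Thu 21:00, Fri 02:00] → after → excluded.
rehearsal [Wed 17:00, Thu 04:00] → after → excluded.
snapshot [Tue 18:00, Wed 12:00] → after → excluded.
soundcheck [Sat 16:00, Sat 19:00] → after → excluded.
standup [Fri 05:00, Sat 20:00] → after → excluded.
sync_call [Mon 00:00, Mon 13:00] → meets → excluded.
No candidates → none.

none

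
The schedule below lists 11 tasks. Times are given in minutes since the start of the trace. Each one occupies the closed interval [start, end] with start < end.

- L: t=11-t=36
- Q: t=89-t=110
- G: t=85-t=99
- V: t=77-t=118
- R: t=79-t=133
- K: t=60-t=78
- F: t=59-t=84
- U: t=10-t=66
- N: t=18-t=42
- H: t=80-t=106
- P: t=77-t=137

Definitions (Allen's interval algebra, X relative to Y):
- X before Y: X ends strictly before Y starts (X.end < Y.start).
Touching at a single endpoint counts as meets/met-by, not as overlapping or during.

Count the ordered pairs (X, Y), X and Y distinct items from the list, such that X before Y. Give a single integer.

Checking all 110 ordered pairs for relation 'before'; matching pairs in alphabetical order:
(F, G): F before G ✓
(F, Q): F before Q ✓
(K, G): K before G ✓
(K, H): K before H ✓
(K, Q): K before Q ✓
(K, R): K before R ✓
(L, F): L before F ✓
(L, G): L before G ✓
(L, H): L before H ✓
(L, K): L before K ✓
(L, P): L before P ✓
(L, Q): L before Q ✓
(L, R): L before R ✓
(L, V): L before V ✓
(N, F): N before F ✓
(N, G): N before G ✓
(N, H): N before H ✓
(N, K): N before K ✓
(N, P): N before P ✓
(N, Q): N before Q ✓
(N, R): N before R ✓
(N, V): N before V ✓
(U, G): U before G ✓
(U, H): U before H ✓
... plus 4 further pairs not listed.
Count: 28.

28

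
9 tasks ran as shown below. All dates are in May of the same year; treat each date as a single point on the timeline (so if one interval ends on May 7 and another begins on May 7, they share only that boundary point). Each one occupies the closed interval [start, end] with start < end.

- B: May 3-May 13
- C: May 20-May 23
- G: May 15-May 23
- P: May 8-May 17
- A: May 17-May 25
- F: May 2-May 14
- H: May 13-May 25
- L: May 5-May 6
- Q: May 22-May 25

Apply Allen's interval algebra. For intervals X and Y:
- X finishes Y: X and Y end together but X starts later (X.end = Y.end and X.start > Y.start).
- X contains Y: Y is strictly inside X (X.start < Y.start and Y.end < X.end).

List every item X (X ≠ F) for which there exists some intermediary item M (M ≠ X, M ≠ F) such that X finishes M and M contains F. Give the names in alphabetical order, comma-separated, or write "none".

none

Target F = [May 2, May 14].
Intermediaries M with M contains F: none.
Union: none.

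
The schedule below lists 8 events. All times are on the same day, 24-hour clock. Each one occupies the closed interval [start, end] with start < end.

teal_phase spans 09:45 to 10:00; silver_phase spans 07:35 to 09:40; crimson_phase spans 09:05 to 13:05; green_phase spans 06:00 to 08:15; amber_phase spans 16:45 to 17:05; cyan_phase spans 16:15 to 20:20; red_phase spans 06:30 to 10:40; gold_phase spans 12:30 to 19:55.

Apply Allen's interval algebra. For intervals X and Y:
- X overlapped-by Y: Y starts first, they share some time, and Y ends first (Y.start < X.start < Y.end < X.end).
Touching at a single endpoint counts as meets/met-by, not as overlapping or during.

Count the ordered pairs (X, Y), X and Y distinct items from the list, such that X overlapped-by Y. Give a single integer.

Checking all 56 ordered pairs for relation 'overlapped-by'; matching pairs in alphabetical order:
(crimson_phase, red_phase): crimson_phase overlapped-by red_phase ✓
(crimson_phase, silver_phase): crimson_phase overlapped-by silver_phase ✓
(cyan_phase, gold_phase): cyan_phase overlapped-by gold_phase ✓
(gold_phase, crimson_phase): gold_phase overlapped-by crimson_phase ✓
(red_phase, green_phase): red_phase overlapped-by green_phase ✓
(silver_phase, green_phase): silver_phase overlapped-by green_phase ✓
Count: 6.

6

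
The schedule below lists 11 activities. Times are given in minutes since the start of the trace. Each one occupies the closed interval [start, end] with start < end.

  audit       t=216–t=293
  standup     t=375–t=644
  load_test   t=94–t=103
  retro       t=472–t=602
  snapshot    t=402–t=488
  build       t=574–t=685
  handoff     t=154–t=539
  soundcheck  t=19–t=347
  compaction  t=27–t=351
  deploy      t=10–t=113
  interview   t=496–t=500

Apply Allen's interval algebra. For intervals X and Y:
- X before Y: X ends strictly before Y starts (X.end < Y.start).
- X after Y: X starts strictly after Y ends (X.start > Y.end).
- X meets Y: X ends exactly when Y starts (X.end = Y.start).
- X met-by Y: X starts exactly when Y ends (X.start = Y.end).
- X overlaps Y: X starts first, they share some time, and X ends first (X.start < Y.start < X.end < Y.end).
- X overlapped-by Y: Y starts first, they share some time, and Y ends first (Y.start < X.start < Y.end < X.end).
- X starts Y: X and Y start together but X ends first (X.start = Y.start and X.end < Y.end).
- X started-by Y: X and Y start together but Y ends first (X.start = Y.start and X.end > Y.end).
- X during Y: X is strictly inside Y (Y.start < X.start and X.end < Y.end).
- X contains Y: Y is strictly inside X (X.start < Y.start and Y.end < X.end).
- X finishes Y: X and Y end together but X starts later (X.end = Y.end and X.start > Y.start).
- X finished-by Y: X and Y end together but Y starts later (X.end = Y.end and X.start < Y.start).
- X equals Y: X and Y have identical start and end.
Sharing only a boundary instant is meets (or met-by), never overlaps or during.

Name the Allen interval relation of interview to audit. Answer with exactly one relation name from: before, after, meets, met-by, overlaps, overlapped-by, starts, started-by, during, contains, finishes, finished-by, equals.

interview = [t=496, t=500]; audit = [t=216, t=293].
Compare endpoints: interview.start > audit.start, interview.start > audit.end, interview.end > audit.start, interview.end > audit.end.
That pattern is 'after'.

after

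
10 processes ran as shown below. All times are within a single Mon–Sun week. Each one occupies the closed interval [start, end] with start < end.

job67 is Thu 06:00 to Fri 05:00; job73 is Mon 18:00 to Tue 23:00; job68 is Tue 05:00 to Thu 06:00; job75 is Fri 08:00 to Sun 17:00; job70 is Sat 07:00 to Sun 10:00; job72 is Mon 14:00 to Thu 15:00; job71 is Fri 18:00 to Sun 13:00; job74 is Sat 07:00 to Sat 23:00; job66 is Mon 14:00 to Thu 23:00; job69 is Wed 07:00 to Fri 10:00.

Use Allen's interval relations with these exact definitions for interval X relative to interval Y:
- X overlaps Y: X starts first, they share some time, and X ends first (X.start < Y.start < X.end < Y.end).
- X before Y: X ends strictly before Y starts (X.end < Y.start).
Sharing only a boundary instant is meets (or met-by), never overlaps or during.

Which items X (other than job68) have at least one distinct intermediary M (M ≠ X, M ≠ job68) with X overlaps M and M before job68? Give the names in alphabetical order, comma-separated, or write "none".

none

Target job68 = [Tue 05:00, Thu 06:00].
Intermediaries M with M before job68: none.
Union: none.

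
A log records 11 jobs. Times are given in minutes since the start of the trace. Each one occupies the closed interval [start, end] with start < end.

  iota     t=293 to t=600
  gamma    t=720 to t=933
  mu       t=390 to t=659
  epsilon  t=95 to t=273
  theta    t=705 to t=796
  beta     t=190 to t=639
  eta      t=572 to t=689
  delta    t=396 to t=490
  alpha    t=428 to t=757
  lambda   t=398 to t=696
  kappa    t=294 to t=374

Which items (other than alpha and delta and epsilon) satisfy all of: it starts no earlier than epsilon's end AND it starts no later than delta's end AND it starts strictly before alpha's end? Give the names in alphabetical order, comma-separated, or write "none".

Conditions: its start is no earlier than epsilon's end (X.start >= t=273) AND its start is no later than delta's end (X.start <= t=490) AND its start is strictly before alpha's end (X.start < t=757).
beta: start t=190 >= t=273? ✗; start t=190 <= t=490? ✓; start t=190 < t=757? ✓ → no.
eta: start t=572 >= t=273? ✓; start t=572 <= t=490? ✗; start t=572 < t=757? ✓ → no.
gamma: start t=720 >= t=273? ✓; start t=720 <= t=490? ✗; start t=720 < t=757? ✓ → no.
iota: start t=293 >= t=273? ✓; start t=293 <= t=490? ✓; start t=293 < t=757? ✓ → yes.
kappa: start t=294 >= t=273? ✓; start t=294 <= t=490? ✓; start t=294 < t=757? ✓ → yes.
lambda: start t=398 >= t=273? ✓; start t=398 <= t=490? ✓; start t=398 < t=757? ✓ → yes.
mu: start t=390 >= t=273? ✓; start t=390 <= t=490? ✓; start t=390 < t=757? ✓ → yes.
theta: start t=705 >= t=273? ✓; start t=705 <= t=490? ✗; start t=705 < t=757? ✓ → no.
Result: iota, kappa, lambda, mu.

iota, kappa, lambda, mu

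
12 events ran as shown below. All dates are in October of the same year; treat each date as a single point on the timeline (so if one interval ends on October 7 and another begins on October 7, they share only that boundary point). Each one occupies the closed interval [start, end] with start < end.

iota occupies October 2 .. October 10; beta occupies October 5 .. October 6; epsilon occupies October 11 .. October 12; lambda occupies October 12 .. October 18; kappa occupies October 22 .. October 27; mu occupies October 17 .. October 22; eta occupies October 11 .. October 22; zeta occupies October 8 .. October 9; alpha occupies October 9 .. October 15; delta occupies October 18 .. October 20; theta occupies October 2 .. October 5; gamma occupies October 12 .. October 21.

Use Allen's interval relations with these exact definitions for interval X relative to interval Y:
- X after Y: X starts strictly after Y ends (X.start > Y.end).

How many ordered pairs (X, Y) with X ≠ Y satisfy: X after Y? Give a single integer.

41

Checking all 132 ordered pairs for relation 'after'; matching pairs in alphabetical order:
(alpha, beta): alpha after beta ✓
(alpha, theta): alpha after theta ✓
(delta, alpha): delta after alpha ✓
(delta, beta): delta after beta ✓
(delta, epsilon): delta after epsilon ✓
(delta, iota): delta after iota ✓
(delta, theta): delta after theta ✓
(delta, zeta): delta after zeta ✓
(epsilon, beta): epsilon after beta ✓
(epsilon, iota): epsilon after iota ✓
(epsilon, theta): epsilon after theta ✓
(epsilon, zeta): epsilon after zeta ✓
(eta, beta): eta after beta ✓
(eta, iota): eta after iota ✓
(eta, theta): eta after theta ✓
(eta, zeta): eta after zeta ✓
(gamma, beta): gamma after beta ✓
(gamma, iota): gamma after iota ✓
(gamma, theta): gamma after theta ✓
(gamma, zeta): gamma after zeta ✓
(kappa, alpha): kappa after alpha ✓
(kappa, beta): kappa after beta ✓
(kappa, delta): kappa after delta ✓
(kappa, epsilon): kappa after epsilon ✓
... plus 17 further pairs not listed.
Count: 41.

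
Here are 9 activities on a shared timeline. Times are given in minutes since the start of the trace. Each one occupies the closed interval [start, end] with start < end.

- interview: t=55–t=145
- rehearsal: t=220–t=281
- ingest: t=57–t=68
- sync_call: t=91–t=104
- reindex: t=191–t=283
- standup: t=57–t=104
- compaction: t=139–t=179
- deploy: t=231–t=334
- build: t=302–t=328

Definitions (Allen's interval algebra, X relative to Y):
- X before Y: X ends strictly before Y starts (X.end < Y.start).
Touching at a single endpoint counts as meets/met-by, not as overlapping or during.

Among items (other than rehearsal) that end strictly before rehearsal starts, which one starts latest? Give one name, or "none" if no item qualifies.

Target rehearsal = [t=220, t=281].
build [t=302, t=328] → after → excluded.
compaction [t=139, t=179] → before → candidate.
deploy [t=231, t=334] → overlapped-by → excluded.
ingest [t=57, t=68] → before → candidate.
interview [t=55, t=145] → before → candidate.
reindex [t=191, t=283] → contains → excluded.
standup [t=57, t=104] → before → candidate.
sync_call [t=91, t=104] → before → candidate.
Among candidates, latest start is t=139 → compaction.

compaction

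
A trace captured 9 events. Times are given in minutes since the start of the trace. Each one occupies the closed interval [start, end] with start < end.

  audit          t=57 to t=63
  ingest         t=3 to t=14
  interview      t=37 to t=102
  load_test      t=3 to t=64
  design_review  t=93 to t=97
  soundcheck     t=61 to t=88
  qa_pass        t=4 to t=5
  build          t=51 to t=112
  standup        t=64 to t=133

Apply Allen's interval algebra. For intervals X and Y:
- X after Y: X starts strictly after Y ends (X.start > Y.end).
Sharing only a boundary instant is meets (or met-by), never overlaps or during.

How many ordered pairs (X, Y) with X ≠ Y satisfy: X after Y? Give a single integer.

Checking all 72 ordered pairs for relation 'after'; matching pairs in alphabetical order:
(audit, ingest): audit after ingest ✓
(audit, qa_pass): audit after qa_pass ✓
(build, ingest): build after ingest ✓
(build, qa_pass): build after qa_pass ✓
(design_review, audit): design_review after audit ✓
(design_review, ingest): design_review after ingest ✓
(design_review, load_test): design_review after load_test ✓
(design_review, qa_pass): design_review after qa_pass ✓
(design_review, soundcheck): design_review after soundcheck ✓
(interview, ingest): interview after ingest ✓
(interview, qa_pass): interview after qa_pass ✓
(soundcheck, ingest): soundcheck after ingest ✓
(soundcheck, qa_pass): soundcheck after qa_pass ✓
(standup, audit): standup after audit ✓
(standup, ingest): standup after ingest ✓
(standup, qa_pass): standup after qa_pass ✓
Count: 16.

16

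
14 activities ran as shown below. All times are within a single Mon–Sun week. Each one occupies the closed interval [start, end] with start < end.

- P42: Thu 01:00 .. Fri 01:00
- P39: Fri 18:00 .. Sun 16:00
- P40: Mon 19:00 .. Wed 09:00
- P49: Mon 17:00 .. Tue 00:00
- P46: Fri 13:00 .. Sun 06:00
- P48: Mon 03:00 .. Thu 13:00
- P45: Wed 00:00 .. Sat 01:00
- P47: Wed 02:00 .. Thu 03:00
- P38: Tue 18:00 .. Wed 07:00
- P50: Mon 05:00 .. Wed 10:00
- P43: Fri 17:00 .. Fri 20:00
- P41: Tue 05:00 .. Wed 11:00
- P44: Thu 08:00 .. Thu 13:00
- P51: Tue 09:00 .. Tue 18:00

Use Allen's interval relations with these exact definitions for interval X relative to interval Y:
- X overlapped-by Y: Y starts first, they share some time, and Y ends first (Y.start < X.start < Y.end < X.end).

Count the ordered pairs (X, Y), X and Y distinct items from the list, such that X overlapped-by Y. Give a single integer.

Checking all 182 ordered pairs for relation 'overlapped-by'; matching pairs in alphabetical order:
(P39, P43): P39 overlapped-by P43 ✓
(P39, P45): P39 overlapped-by P45 ✓
(P39, P46): P39 overlapped-by P46 ✓
(P40, P49): P40 overlapped-by P49 ✓
(P41, P40): P41 overlapped-by P40 ✓
(P41, P50): P41 overlapped-by P50 ✓
(P42, P47): P42 overlapped-by P47 ✓
(P42, P48): P42 overlapped-by P48 ✓
(P45, P38): P45 overlapped-by P38 ✓
(P45, P40): P45 overlapped-by P40 ✓
(P45, P41): P45 overlapped-by P41 ✓
(P45, P48): P45 overlapped-by P48 ✓
(P45, P50): P45 overlapped-by P50 ✓
(P46, P45): P46 overlapped-by P45 ✓
(P47, P38): P47 overlapped-by P38 ✓
(P47, P40): P47 overlapped-by P40 ✓
(P47, P41): P47 overlapped-by P41 ✓
(P47, P50): P47 overlapped-by P50 ✓
Count: 18.

18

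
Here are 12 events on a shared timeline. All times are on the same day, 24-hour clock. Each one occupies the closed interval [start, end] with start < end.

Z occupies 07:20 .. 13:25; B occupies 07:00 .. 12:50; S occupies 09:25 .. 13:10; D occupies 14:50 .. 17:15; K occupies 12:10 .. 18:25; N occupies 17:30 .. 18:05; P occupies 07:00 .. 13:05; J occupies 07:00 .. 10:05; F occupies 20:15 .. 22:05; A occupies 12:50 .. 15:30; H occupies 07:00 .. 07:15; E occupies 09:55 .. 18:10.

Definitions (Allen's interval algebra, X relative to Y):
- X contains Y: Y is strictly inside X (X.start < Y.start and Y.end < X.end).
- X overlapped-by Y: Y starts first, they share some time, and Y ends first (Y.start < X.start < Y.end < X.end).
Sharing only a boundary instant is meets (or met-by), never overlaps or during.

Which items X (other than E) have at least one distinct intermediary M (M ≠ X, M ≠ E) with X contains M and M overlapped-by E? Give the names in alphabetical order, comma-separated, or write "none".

Target E = [09:55, 18:10].
Intermediaries M with M overlapped-by E: K.
Via K — items with X contains K: none.
Union: none.

none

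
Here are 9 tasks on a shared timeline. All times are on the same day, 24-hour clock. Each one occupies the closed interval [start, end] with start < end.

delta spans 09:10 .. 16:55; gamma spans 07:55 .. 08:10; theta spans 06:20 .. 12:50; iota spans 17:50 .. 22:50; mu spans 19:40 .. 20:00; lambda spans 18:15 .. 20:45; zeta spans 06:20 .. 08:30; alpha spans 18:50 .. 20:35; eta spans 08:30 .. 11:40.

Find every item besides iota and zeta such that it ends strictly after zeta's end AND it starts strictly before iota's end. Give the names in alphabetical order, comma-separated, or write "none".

Conditions: its end is strictly after zeta's end (X.end > 08:30) AND its start is strictly before iota's end (X.start < 22:50).
alpha: end 20:35 > 08:30? ✓; start 18:50 < 22:50? ✓ → yes.
delta: end 16:55 > 08:30? ✓; start 09:10 < 22:50? ✓ → yes.
eta: end 11:40 > 08:30? ✓; start 08:30 < 22:50? ✓ → yes.
gamma: end 08:10 > 08:30? ✗; start 07:55 < 22:50? ✓ → no.
lambda: end 20:45 > 08:30? ✓; start 18:15 < 22:50? ✓ → yes.
mu: end 20:00 > 08:30? ✓; start 19:40 < 22:50? ✓ → yes.
theta: end 12:50 > 08:30? ✓; start 06:20 < 22:50? ✓ → yes.
Result: alpha, delta, eta, lambda, mu, theta.

alpha, delta, eta, lambda, mu, theta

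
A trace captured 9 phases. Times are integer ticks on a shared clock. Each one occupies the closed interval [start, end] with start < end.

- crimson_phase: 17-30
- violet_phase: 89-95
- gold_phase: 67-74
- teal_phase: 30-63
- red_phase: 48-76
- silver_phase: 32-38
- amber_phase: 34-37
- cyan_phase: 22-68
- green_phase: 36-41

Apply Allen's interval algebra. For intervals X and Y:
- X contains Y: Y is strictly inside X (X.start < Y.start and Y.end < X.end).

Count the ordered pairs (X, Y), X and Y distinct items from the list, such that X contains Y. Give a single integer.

Checking all 72 ordered pairs for relation 'contains'; matching pairs in alphabetical order:
(cyan_phase, amber_phase): cyan_phase contains amber_phase ✓
(cyan_phase, green_phase): cyan_phase contains green_phase ✓
(cyan_phase, silver_phase): cyan_phase contains silver_phase ✓
(cyan_phase, teal_phase): cyan_phase contains teal_phase ✓
(red_phase, gold_phase): red_phase contains gold_phase ✓
(silver_phase, amber_phase): silver_phase contains amber_phase ✓
(teal_phase, amber_phase): teal_phase contains amber_phase ✓
(teal_phase, green_phase): teal_phase contains green_phase ✓
(teal_phase, silver_phase): teal_phase contains silver_phase ✓
Count: 9.

9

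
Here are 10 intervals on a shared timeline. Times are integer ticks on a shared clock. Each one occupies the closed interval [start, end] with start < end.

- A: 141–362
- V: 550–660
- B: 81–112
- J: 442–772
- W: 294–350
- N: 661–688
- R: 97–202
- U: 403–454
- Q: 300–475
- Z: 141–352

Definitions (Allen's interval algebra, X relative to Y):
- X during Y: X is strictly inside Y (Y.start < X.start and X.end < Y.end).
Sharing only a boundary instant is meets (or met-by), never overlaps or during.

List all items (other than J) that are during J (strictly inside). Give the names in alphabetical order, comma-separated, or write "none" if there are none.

Target J = [442, 772].
A [141, 362] → before → no.
B [81, 112] → before → no.
N [661, 688] → during → yes.
Q [300, 475] → overlaps → no.
R [97, 202] → before → no.
U [403, 454] → overlaps → no.
V [550, 660] → during → yes.
W [294, 350] → before → no.
Z [141, 352] → before → no.
Result: N, V.

N, V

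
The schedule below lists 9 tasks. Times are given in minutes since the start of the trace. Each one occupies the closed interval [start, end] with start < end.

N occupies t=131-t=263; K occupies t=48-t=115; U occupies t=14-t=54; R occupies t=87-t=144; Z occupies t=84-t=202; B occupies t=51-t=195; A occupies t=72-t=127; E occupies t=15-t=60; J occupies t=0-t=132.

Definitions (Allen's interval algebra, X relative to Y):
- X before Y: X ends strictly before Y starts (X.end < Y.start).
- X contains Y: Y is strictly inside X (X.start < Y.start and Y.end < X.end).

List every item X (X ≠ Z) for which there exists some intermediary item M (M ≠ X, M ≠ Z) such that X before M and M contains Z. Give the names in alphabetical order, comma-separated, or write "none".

Target Z = [t=84, t=202].
Intermediaries M with M contains Z: none.
Union: none.

none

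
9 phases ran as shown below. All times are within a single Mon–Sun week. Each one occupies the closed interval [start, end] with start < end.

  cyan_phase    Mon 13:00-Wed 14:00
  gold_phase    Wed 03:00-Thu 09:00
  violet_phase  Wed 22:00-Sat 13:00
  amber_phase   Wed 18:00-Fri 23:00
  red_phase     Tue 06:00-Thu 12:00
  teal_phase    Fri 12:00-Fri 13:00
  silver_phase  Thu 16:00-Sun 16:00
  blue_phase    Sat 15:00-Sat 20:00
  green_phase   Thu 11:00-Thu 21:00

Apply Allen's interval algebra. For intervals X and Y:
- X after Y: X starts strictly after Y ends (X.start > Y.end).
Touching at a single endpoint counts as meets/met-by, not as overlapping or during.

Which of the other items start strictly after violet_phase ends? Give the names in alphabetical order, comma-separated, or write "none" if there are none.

Target violet_phase = [Wed 22:00, Sat 13:00].
amber_phase [Wed 18:00, Fri 23:00] → overlaps → no.
blue_phase [Sat 15:00, Sat 20:00] → after → yes.
cyan_phase [Mon 13:00, Wed 14:00] → before → no.
gold_phase [Wed 03:00, Thu 09:00] → overlaps → no.
green_phase [Thu 11:00, Thu 21:00] → during → no.
red_phase [Tue 06:00, Thu 12:00] → overlaps → no.
silver_phase [Thu 16:00, Sun 16:00] → overlapped-by → no.
teal_phase [Fri 12:00, Fri 13:00] → during → no.
Result: blue_phase.

blue_phase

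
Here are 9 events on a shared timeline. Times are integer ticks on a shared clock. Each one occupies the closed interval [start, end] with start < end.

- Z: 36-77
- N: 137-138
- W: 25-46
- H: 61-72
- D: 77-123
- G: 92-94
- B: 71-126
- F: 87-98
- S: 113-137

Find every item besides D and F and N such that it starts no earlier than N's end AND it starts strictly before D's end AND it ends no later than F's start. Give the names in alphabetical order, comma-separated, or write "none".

none

Conditions: its start is no earlier than N's end (X.start >= 138) AND its start is strictly before D's end (X.start < 123) AND its end is no later than F's start (X.end <= 87).
B: start 71 >= 138? ✗; start 71 < 123? ✓; end 126 <= 87? ✗ → no.
G: start 92 >= 138? ✗; start 92 < 123? ✓; end 94 <= 87? ✗ → no.
H: start 61 >= 138? ✗; start 61 < 123? ✓; end 72 <= 87? ✓ → no.
S: start 113 >= 138? ✗; start 113 < 123? ✓; end 137 <= 87? ✗ → no.
W: start 25 >= 138? ✗; start 25 < 123? ✓; end 46 <= 87? ✓ → no.
Z: start 36 >= 138? ✗; start 36 < 123? ✓; end 77 <= 87? ✓ → no.
Result: none.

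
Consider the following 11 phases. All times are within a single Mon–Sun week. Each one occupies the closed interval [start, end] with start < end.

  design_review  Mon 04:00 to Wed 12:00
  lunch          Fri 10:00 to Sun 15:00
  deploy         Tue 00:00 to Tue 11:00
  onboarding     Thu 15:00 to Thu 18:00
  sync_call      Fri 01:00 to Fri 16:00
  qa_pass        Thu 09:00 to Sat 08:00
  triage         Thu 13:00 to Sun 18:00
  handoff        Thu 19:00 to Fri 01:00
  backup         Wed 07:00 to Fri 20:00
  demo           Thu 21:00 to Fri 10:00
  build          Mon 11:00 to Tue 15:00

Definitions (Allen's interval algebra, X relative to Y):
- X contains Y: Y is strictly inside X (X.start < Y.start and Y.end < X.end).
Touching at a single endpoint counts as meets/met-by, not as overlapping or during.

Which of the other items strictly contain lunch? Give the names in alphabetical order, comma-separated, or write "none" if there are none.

triage

Target lunch = [Fri 10:00, Sun 15:00].
backup [Wed 07:00, Fri 20:00] → overlaps → no.
build [Mon 11:00, Tue 15:00] → before → no.
demo [Thu 21:00, Fri 10:00] → meets → no.
deploy [Tue 00:00, Tue 11:00] → before → no.
design_review [Mon 04:00, Wed 12:00] → before → no.
handoff [Thu 19:00, Fri 01:00] → before → no.
onboarding [Thu 15:00, Thu 18:00] → before → no.
qa_pass [Thu 09:00, Sat 08:00] → overlaps → no.
sync_call [Fri 01:00, Fri 16:00] → overlaps → no.
triage [Thu 13:00, Sun 18:00] → contains → yes.
Result: triage.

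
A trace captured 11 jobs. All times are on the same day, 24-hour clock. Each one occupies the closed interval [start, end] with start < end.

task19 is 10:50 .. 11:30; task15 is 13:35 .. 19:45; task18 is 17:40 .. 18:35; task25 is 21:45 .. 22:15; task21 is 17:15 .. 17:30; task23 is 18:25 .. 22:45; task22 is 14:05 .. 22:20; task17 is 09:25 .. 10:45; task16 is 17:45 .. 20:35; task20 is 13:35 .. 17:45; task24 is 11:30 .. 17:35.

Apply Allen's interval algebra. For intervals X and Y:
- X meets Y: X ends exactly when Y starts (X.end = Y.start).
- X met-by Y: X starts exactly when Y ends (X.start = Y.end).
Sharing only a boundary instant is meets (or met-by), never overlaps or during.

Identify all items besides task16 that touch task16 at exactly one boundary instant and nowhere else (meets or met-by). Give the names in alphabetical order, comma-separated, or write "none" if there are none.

Target task16 = [17:45, 20:35].
task15 [13:35, 19:45] → overlaps → no.
task17 [09:25, 10:45] → before → no.
task18 [17:40, 18:35] → overlaps → no.
task19 [10:50, 11:30] → before → no.
task20 [13:35, 17:45] → meets → yes.
task21 [17:15, 17:30] → before → no.
task22 [14:05, 22:20] → contains → no.
task23 [18:25, 22:45] → overlapped-by → no.
task24 [11:30, 17:35] → before → no.
task25 [21:45, 22:15] → after → no.
Result: task20.

task20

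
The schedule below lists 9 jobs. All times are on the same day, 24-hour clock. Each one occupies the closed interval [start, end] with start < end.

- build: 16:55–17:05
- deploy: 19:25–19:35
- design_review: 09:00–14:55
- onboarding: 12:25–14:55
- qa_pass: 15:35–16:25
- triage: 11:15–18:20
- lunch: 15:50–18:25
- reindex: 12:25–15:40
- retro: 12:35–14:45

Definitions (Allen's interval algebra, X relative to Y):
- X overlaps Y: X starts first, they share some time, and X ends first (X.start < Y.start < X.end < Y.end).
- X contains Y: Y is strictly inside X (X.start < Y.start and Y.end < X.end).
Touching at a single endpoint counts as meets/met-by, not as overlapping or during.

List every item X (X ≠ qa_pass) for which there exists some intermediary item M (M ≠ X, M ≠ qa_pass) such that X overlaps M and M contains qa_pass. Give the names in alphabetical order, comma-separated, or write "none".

design_review

Target qa_pass = [15:35, 16:25].
Intermediaries M with M contains qa_pass: triage.
Via triage — items with X overlaps triage: design_review.
Union: design_review.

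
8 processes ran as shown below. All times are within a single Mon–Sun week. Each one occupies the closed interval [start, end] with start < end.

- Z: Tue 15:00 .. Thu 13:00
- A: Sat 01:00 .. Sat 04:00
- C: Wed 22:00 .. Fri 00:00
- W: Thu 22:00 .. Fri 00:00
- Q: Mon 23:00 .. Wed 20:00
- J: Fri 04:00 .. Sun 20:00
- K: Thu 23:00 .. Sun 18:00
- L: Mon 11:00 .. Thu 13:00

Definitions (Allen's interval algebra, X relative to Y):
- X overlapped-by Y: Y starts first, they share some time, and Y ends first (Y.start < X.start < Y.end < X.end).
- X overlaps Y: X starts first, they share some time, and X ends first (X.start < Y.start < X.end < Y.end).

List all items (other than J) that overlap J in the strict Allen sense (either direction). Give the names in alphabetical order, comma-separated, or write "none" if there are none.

K

Target J = [Fri 04:00, Sun 20:00].
A [Sat 01:00, Sat 04:00] → during → no.
C [Wed 22:00, Fri 00:00] → before → no.
K [Thu 23:00, Sun 18:00] → overlaps → yes.
L [Mon 11:00, Thu 13:00] → before → no.
Q [Mon 23:00, Wed 20:00] → before → no.
W [Thu 22:00, Fri 00:00] → before → no.
Z [Tue 15:00, Thu 13:00] → before → no.
Result: K.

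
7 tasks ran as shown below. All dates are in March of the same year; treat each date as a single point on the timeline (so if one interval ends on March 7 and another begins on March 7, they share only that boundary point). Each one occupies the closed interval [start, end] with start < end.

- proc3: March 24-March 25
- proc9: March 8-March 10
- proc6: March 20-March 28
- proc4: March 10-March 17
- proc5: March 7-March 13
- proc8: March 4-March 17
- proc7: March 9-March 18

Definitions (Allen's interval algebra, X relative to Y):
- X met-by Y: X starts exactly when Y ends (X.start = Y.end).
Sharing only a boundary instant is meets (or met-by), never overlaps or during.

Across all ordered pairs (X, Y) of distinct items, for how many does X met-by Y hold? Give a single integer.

1

Checking all 42 ordered pairs for relation 'met-by'; matching pairs in alphabetical order:
(proc4, proc9): proc4 met-by proc9 ✓
Count: 1.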